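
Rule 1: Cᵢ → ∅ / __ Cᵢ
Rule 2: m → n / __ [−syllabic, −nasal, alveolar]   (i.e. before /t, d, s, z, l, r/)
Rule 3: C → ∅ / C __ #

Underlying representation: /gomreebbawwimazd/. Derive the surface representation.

gonreebawimaz

Rule 1 (degemination): /bb/ is a geminate; the first /b/ deletes. /ww/ is a geminate; the first /w/ deletes. /gomreebbawwimazd/ → gomreebawimazd.
Rule 2 (nasal place assimilation): /m/ precedes the alveolar consonant /r/, so it assimilates in place to [n]. /gomreebawimazd/ → gonreebawimazd.
Rule 3 (final cluster simplification): /d/ is the second consonant of a word-final cluster /zd/, so it deletes. /gonreebawimazd/ → gonreebawimaz.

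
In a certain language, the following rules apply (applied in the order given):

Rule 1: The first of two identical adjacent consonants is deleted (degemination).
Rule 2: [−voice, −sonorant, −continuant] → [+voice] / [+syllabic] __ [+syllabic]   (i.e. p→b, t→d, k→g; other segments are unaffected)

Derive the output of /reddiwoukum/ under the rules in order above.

Rule 1 (degemination): /dd/ is a geminate; the first /d/ deletes. /reddiwoukum/ → rediwoukum.
Rule 2 (intervocalic voicing): /k/ is a voiceless stop between vowels /u/ and /u/, so it voices to [g]. /rediwoukum/ → rediwougum.

rediwougum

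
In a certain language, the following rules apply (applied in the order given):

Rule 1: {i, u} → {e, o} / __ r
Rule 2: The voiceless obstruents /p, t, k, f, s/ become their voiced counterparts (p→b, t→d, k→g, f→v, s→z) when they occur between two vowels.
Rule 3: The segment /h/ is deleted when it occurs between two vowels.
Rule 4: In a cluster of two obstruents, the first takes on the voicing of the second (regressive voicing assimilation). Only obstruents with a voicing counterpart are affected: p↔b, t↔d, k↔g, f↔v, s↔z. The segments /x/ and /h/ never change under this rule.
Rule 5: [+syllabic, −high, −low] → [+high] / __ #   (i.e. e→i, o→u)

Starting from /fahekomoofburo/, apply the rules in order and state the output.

Rule 1 (pre-rhotic lowering): /u/ is a high vowel immediately before /r/, so it lowers to [o]. /fahekomoofburo/ → fahekomoofboro.
Rule 2 (intervocalic voicing): /k/ is a voiceless obstruent between vowels /e/ and /o/, so it voices to [g]. /fahekomoofboro/ → fahegomoofboro.
Rule 3 (intervocalic h-deletion): /h/ occurs between vowels /a/ and /e/, so it deletes. /fahegomoofboro/ → faegomoofboro.
Rule 4 (regressive voicing assimilation): /f/ precedes the voiced obstruent /b/, so it voices to [v] by assimilation. /faegomoofboro/ → faegomoovboro.
Rule 5 (final vowel raising): /o/ is a mid vowel in word-final position, so it raises to [u]. /faegomoovboro/ → faegomoovboru.

faegomoovboru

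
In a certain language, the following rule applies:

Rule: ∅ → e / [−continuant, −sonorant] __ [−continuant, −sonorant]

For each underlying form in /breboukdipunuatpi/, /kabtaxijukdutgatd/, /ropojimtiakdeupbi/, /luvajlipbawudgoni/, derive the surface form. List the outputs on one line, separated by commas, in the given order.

breboukedipunuatepi, kabetaxijukedutegated, ropojimtiakedeupebi, luvajlipebawudegoni

/breboukdipunuatpi/: /k/ and /d/ form a stop–stop cluster, so [e] is inserted between them. /t/ and /p/ form a stop–stop cluster, so [e] is inserted between them. → [breboukedipunuatepi].
/kabtaxijukdutgatd/: /b/ and /t/ form a stop–stop cluster, so [e] is inserted between them. /k/ and /d/ form a stop–stop cluster, so [e] is inserted between them. /t/ and /g/ form a stop–stop cluster, so [e] is inserted between them. /t/ and /d/ form a stop–stop cluster, so [e] is inserted between them. → [kabetaxijukedutegated].
/ropojimtiakdeupbi/: /k/ and /d/ form a stop–stop cluster, so [e] is inserted between them. /p/ and /b/ form a stop–stop cluster, so [e] is inserted between them. → [ropojimtiakedeupebi].
/luvajlipbawudgoni/: /p/ and /b/ form a stop–stop cluster, so [e] is inserted between them. /d/ and /g/ form a stop–stop cluster, so [e] is inserted between them. → [luvajlipebawudegoni].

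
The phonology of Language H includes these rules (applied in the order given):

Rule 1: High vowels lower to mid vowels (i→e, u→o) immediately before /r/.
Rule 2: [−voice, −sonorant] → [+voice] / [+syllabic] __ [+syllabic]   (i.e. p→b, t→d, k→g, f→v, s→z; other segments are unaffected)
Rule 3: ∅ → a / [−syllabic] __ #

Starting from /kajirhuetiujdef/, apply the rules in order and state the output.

kajerhuediujdefa

Rule 1 (pre-rhotic lowering): /i/ is a high vowel immediately before /r/, so it lowers to [e]. /kajirhuetiujdef/ → kajerhuetiujdef.
Rule 2 (intervocalic voicing): /t/ is a voiceless obstruent between vowels /e/ and /i/, so it voices to [d]. /kajerhuetiujdef/ → kajerhuediujdef.
Rule 3 (final a-epenthesis): the form ends in the consonant /f/, so [a] is inserted word-finally. /kajerhuediujdef/ → kajerhuediujdefa.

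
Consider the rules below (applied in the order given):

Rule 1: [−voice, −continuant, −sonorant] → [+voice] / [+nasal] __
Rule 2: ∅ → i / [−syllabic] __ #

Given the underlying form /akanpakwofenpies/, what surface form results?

Rule 1 (post-nasal voicing): /p/ is a voiceless stop immediately after the nasal /n/, so it voices to [b]. /p/ is a voiceless stop immediately after the nasal /n/, so it voices to [b]. /akanpakwofenpies/ → akanbakwofenbies.
Rule 2 (final i-epenthesis): the form ends in the consonant /s/, so [i] is inserted word-finally. /akanbakwofenbies/ → akanbakwofenbiesi.

akanbakwofenbiesi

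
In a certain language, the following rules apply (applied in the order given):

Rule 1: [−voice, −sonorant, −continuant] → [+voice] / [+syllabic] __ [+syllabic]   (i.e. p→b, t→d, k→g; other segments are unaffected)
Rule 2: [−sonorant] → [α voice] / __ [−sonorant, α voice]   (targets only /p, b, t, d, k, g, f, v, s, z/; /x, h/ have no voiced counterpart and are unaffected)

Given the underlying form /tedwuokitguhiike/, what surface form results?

tedwuogidguhiige

Rule 1 (intervocalic voicing): /k/ is a voiceless stop between vowels /o/ and /i/, so it voices to [g]. /k/ is a voiceless stop between vowels /i/ and /e/, so it voices to [g]. /tedwuokitguhiike/ → tedwuogitguhiige.
Rule 2 (regressive voicing assimilation): /t/ precedes the voiced obstruent /g/, so it voices to [d] by assimilation. /tedwuogitguhiige/ → tedwuogidguhiige.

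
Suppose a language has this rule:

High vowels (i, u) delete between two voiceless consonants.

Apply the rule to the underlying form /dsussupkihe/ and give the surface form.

/u/ is a high vowel flanked by voiceless consonants /s/ and /s/, so it deletes.
/u/ is a high vowel flanked by voiceless consonants /s/ and /p/, so it deletes.
/i/ is a high vowel flanked by voiceless consonants /k/ and /h/, so it deletes.
Surface form: [dssspkhe].

dssspkhe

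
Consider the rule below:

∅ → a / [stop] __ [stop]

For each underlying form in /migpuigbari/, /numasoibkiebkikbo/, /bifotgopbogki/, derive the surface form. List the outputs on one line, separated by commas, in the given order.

migapuigabari, numasoibakiebakikabo, bifotagopabogaki

/migpuigbari/: /g/ and /p/ form a stop–stop cluster, so [a] is inserted between them. /g/ and /b/ form a stop–stop cluster, so [a] is inserted between them. → [migapuigabari].
/numasoibkiebkikbo/: /b/ and /k/ form a stop–stop cluster, so [a] is inserted between them. /b/ and /k/ form a stop–stop cluster, so [a] is inserted between them. /k/ and /b/ form a stop–stop cluster, so [a] is inserted between them. → [numasoibakiebakikabo].
/bifotgopbogki/: /t/ and /g/ form a stop–stop cluster, so [a] is inserted between them. /p/ and /b/ form a stop–stop cluster, so [a] is inserted between them. /g/ and /k/ form a stop–stop cluster, so [a] is inserted between them. → [bifotagopabogaki].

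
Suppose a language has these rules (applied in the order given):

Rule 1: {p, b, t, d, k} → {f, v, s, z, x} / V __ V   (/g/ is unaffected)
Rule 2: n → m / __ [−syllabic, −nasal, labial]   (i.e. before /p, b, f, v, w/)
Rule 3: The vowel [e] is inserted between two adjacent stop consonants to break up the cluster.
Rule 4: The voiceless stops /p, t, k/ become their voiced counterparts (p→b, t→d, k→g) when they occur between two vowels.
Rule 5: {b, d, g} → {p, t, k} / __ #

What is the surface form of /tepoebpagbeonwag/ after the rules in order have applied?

tefoebebagebeomwak

Rule 1 (intervocalic spirantization): /p/ is a stop between vowels /e/ and /o/, so it spirantizes to the fricative [f]. /tepoebpagbeonwag/ → tefoebpagbeonwag.
Rule 2 (nasal place assimilation): /n/ precedes the labial consonant /w/, so it assimilates in place to [m]. /tefoebpagbeonwag/ → tefoebpagbeomwag.
Rule 3 (stop-cluster e-epenthesis): /b/ and /p/ form a stop–stop cluster, so [e] is inserted between them. /g/ and /b/ form a stop–stop cluster, so [e] is inserted between them. /tefoebpagbeomwag/ → tefoebepagebeomwag.
Rule 4 (intervocalic voicing): /p/ is a voiceless stop between vowels /e/ and /a/, so it voices to [b]. /tefoebepagebeomwag/ → tefoebebagebeomwag.
Rule 5 (final devoicing): /g/ is a voiced stop in word-final position, so it devoices to [k]. /tefoebebagebeomwag/ → tefoebebagebeomwak.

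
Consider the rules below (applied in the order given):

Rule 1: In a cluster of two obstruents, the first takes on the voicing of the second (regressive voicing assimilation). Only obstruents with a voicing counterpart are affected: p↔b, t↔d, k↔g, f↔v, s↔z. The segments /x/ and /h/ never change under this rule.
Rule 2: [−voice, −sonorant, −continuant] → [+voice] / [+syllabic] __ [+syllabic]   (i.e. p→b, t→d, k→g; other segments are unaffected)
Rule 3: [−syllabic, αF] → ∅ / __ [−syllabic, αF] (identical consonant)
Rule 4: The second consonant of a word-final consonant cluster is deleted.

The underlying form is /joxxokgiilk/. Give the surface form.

Rule 1 (regressive voicing assimilation): /k/ precedes the voiced obstruent /g/, so it voices to [g] by assimilation. /joxxokgiilk/ → joxxoggiilk.
Rule 2 (intervocalic voicing): no segment meets the environment; /joxxoggiilk/ is unchanged.
Rule 3 (degemination): /xx/ is a geminate; the first /x/ deletes. /gg/ is a geminate; the first /g/ deletes. /joxxoggiilk/ → joxogiilk.
Rule 4 (final cluster simplification): /k/ is the second consonant of a word-final cluster /lk/, so it deletes. /joxogiilk/ → joxogiil.

joxogiil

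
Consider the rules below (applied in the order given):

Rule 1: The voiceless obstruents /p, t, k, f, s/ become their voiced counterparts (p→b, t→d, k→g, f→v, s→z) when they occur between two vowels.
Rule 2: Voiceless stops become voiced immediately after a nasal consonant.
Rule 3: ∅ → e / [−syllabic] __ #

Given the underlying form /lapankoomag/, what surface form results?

Rule 1 (intervocalic voicing): /p/ is a voiceless obstruent between vowels /a/ and /a/, so it voices to [b]. /lapankoomag/ → labankoomag.
Rule 2 (post-nasal voicing): /k/ is a voiceless stop immediately after the nasal /n/, so it voices to [g]. /labankoomag/ → labangoomag.
Rule 3 (final e-epenthesis): the form ends in the consonant /g/, so [e] is inserted word-finally. /labangoomag/ → labangoomage.

labangoomage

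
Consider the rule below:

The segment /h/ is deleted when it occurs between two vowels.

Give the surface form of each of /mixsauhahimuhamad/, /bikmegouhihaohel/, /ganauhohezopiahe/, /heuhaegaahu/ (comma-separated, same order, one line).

/mixsauhahimuhamad/: /h/ occurs between vowels /u/ and /a/, so it deletes. /h/ occurs between vowels /a/ and /i/, so it deletes. /h/ occurs between vowels /u/ and /a/, so it deletes. → [mixsauaimuamad].
/bikmegouhihaohel/: /h/ occurs between vowels /u/ and /i/, so it deletes. /h/ occurs between vowels /i/ and /a/, so it deletes. /h/ occurs between vowels /o/ and /e/, so it deletes. → [bikmegouiaoel].
/ganauhohezopiahe/: /h/ occurs between vowels /u/ and /o/, so it deletes. /h/ occurs between vowels /o/ and /e/, so it deletes. /h/ occurs between vowels /a/ and /e/, so it deletes. → [ganauoezopiae].
/heuhaegaahu/: /h/ occurs between vowels /u/ and /a/, so it deletes. /h/ occurs between vowels /a/ and /u/, so it deletes. → [heuaegaau].

mixsauaimuamad, bikmegouiaoel, ganauoezopiae, heuaegaau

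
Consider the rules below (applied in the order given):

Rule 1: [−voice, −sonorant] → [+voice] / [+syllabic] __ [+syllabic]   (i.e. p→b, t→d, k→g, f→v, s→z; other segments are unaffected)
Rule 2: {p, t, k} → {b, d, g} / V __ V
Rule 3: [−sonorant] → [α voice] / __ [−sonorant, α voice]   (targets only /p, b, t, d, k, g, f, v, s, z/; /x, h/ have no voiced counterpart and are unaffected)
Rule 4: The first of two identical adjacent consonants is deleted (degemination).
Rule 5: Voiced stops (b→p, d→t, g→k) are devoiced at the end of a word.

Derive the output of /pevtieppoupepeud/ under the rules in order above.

peftiepoubebeut

Rule 1 (intervocalic voicing): /p/ is a voiceless obstruent between vowels /u/ and /e/, so it voices to [b]. /p/ is a voiceless obstruent between vowels /e/ and /e/, so it voices to [b]. /pevtieppoupepeud/ → pevtieppoubebeud.
Rule 2 (intervocalic voicing): no segment meets the environment; /pevtieppoubebeud/ is unchanged.
Rule 3 (regressive voicing assimilation): /v/ precedes the voiceless obstruent /t/, so it devoices to [f] by assimilation. /pevtieppoubebeud/ → peftieppoubebeud.
Rule 4 (degemination): /pp/ is a geminate; the first /p/ deletes. /peftieppoubebeud/ → peftiepoubebeud.
Rule 5 (final devoicing): /d/ is a voiced stop in word-final position, so it devoices to [t]. /peftiepoubebeud/ → peftiepoubebeut.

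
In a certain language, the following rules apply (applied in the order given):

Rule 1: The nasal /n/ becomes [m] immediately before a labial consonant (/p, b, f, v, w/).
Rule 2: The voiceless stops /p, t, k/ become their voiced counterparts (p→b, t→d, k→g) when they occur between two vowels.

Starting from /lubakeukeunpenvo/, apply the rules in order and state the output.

lubageugeumpemvo

Rule 1 (nasal place assimilation): /n/ precedes the labial consonant /p/, so it assimilates in place to [m]. /n/ precedes the labial consonant /v/, so it assimilates in place to [m]. /lubakeukeunpenvo/ → lubakeukeumpemvo.
Rule 2 (intervocalic voicing): /k/ is a voiceless stop between vowels /a/ and /e/, so it voices to [g]. /k/ is a voiceless stop between vowels /u/ and /e/, so it voices to [g]. /lubakeukeumpemvo/ → lubageugeumpemvo.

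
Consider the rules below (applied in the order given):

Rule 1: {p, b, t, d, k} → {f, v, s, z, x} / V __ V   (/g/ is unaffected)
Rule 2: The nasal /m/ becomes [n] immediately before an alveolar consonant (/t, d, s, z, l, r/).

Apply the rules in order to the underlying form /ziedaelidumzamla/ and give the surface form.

ziezaelizunzanla

Rule 1 (intervocalic spirantization): /d/ is a stop between vowels /e/ and /a/, so it spirantizes to the fricative [z]. /d/ is a stop between vowels /i/ and /u/, so it spirantizes to the fricative [z]. /ziedaelidumzamla/ → ziezaelizumzamla.
Rule 2 (nasal place assimilation): /m/ precedes the alveolar consonant /z/, so it assimilates in place to [n]. /m/ precedes the alveolar consonant /l/, so it assimilates in place to [n]. /ziezaelizumzamla/ → ziezaelizunzanla.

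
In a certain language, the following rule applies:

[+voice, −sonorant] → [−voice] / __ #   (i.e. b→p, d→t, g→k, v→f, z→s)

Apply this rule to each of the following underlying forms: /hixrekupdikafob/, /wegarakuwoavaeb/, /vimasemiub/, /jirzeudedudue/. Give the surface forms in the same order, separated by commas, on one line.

hixrekupdikafop, wegarakuwoavaep, vimasemiup, jirzeudedudue

/hixrekupdikafob/: /b/ is a voiced obstruent in word-final position, so it devoices to [p]. → [hixrekupdikafop].
/wegarakuwoavaeb/: /b/ is a voiced obstruent in word-final position, so it devoices to [p]. → [wegarakuwoavaep].
/vimasemiub/: /b/ is a voiced obstruent in word-final position, so it devoices to [p]. → [vimasemiup].
/jirzeudedudue/: the rule's environment is not met; surfaces unchanged as [jirzeudedudue].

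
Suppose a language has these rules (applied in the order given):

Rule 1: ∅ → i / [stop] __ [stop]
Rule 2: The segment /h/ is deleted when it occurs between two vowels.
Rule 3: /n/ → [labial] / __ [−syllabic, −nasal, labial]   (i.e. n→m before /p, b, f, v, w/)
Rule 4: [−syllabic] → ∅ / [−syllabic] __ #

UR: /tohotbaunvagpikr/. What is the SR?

tootibaumvagipik

Rule 1 (stop-cluster i-epenthesis): /t/ and /b/ form a stop–stop cluster, so [i] is inserted between them. /g/ and /p/ form a stop–stop cluster, so [i] is inserted between them. /tohotbaunvagpikr/ → tohotibaunvagipikr.
Rule 2 (intervocalic h-deletion): /h/ occurs between vowels /o/ and /o/, so it deletes. /tohotibaunvagipikr/ → tootibaunvagipikr.
Rule 3 (nasal place assimilation): /n/ precedes the labial consonant /v/, so it assimilates in place to [m]. /tootibaunvagipikr/ → tootibaumvagipikr.
Rule 4 (final cluster simplification): /r/ is the second consonant of a word-final cluster /kr/, so it deletes. /tootibaumvagipikr/ → tootibaumvagipik.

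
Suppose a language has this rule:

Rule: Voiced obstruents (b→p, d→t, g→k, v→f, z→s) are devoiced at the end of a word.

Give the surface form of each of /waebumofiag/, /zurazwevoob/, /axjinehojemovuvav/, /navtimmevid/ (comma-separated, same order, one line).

/waebumofiag/: /g/ is a voiced obstruent in word-final position, so it devoices to [k]. → [waebumofiak].
/zurazwevoob/: /b/ is a voiced obstruent in word-final position, so it devoices to [p]. → [zurazwevoop].
/axjinehojemovuvav/: /v/ is a voiced obstruent in word-final position, so it devoices to [f]. → [axjinehojemovuvaf].
/navtimmevid/: /d/ is a voiced obstruent in word-final position, so it devoices to [t]. → [navtimmevit].

waebumofiak, zurazwevoop, axjinehojemovuvaf, navtimmevit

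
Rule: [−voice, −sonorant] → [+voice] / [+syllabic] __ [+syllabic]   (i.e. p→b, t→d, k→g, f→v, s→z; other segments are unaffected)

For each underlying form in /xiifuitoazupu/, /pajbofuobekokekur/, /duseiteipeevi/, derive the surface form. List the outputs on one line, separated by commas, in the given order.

xiivuidoazubu, pajbovuobegogegur, duzeideibeevi

/xiifuitoazupu/: /f/ is a voiceless obstruent between vowels /i/ and /u/, so it voices to [v]. /t/ is a voiceless obstruent between vowels /i/ and /o/, so it voices to [d]. /p/ is a voiceless obstruent between vowels /u/ and /u/, so it voices to [b]. → [xiivuidoazubu].
/pajbofuobekokekur/: /f/ is a voiceless obstruent between vowels /o/ and /u/, so it voices to [v]. /k/ is a voiceless obstruent between vowels /e/ and /o/, so it voices to [g]. /k/ is a voiceless obstruent between vowels /o/ and /e/, so it voices to [g]. /k/ is a voiceless obstruent between vowels /e/ and /u/, so it voices to [g]. → [pajbovuobegogegur].
/duseiteipeevi/: /s/ is a voiceless obstruent between vowels /u/ and /e/, so it voices to [z]. /t/ is a voiceless obstruent between vowels /i/ and /e/, so it voices to [d]. /p/ is a voiceless obstruent between vowels /i/ and /e/, so it voices to [b]. → [duzeideibeevi].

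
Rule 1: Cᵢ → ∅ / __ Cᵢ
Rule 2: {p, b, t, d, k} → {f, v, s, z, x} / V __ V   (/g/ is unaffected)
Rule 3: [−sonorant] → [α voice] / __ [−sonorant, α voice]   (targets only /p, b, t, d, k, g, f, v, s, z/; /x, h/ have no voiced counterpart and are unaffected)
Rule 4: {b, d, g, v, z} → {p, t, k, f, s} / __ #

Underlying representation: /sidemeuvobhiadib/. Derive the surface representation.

sizemeuvophiazip

Rule 1 (degemination): no segment meets the environment; /sidemeuvobhiadib/ is unchanged.
Rule 2 (intervocalic spirantization): /d/ is a stop between vowels /i/ and /e/, so it spirantizes to the fricative [z]. /d/ is a stop between vowels /a/ and /i/, so it spirantizes to the fricative [z]. /sidemeuvobhiadib/ → sizemeuvobhiazib.
Rule 3 (regressive voicing assimilation): /b/ precedes the voiceless obstruent /h/, so it devoices to [p] by assimilation. /sizemeuvobhiazib/ → sizemeuvophiazib.
Rule 4 (final devoicing): /b/ is a voiced obstruent in word-final position, so it devoices to [p]. /sizemeuvophiazib/ → sizemeuvophiazip.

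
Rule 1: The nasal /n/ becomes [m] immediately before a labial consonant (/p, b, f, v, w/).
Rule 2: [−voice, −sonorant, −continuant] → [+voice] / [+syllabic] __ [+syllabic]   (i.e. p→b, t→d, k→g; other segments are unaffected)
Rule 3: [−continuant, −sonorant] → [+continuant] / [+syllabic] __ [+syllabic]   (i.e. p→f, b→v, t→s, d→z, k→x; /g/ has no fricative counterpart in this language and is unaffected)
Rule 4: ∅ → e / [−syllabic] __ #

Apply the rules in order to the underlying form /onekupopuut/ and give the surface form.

Rule 1 (nasal place assimilation): no segment meets the environment; /onekupopuut/ is unchanged.
Rule 2 (intervocalic voicing): /k/ is a voiceless stop between vowels /e/ and /u/, so it voices to [g]. /p/ is a voiceless stop between vowels /u/ and /o/, so it voices to [b]. /p/ is a voiceless stop between vowels /o/ and /u/, so it voices to [b]. /onekupopuut/ → onegubobuut.
Rule 3 (intervocalic spirantization): /b/ is a stop between vowels /u/ and /o/, so it spirantizes to the fricative [v]. /b/ is a stop between vowels /o/ and /u/, so it spirantizes to the fricative [v]. /onegubobuut/ → oneguvovuut.
Rule 4 (final e-epenthesis): the form ends in the consonant /t/, so [e] is inserted word-finally. /oneguvovuut/ → oneguvovuute.

oneguvovuute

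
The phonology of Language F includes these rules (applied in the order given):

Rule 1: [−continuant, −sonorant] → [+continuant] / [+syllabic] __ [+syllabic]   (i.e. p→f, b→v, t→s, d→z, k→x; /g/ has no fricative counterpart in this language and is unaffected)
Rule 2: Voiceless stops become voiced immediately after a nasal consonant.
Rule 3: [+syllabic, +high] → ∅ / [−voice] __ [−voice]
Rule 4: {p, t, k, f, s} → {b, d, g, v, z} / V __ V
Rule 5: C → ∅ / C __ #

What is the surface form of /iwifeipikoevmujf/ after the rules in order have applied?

Rule 1 (intervocalic spirantization): /p/ is a stop between vowels /i/ and /i/, so it spirantizes to the fricative [f]. /k/ is a stop between vowels /i/ and /o/, so it spirantizes to the fricative [x]. /iwifeipikoevmujf/ → iwifeifixoevmujf.
Rule 2 (post-nasal voicing): no segment meets the environment; /iwifeifixoevmujf/ is unchanged.
Rule 3 (high vowel syncope): /i/ is a high vowel flanked by voiceless consonants /f/ and /x/, so it deletes. /iwifeifixoevmujf/ → iwifeifxoevmujf.
Rule 4 (intervocalic voicing): /f/ is a voiceless obstruent between vowels /i/ and /e/, so it voices to [v]. /iwifeifxoevmujf/ → iwiveifxoevmujf.
Rule 5 (final cluster simplification): /f/ is the second consonant of a word-final cluster /jf/, so it deletes. /iwiveifxoevmujf/ → iwiveifxoevmuj.

iwiveifxoevmuj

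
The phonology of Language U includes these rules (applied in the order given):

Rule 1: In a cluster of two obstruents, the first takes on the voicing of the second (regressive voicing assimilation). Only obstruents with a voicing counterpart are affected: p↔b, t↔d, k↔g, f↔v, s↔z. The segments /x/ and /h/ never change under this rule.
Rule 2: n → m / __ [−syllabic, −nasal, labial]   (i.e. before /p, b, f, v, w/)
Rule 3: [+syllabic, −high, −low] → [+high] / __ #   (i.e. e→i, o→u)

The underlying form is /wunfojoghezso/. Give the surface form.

wumfojokhessu

Rule 1 (regressive voicing assimilation): /g/ precedes the voiceless obstruent /h/, so it devoices to [k] by assimilation. /z/ precedes the voiceless obstruent /s/, so it devoices to [s] by assimilation. /wunfojoghezso/ → wunfojokhesso.
Rule 2 (nasal place assimilation): /n/ precedes the labial consonant /f/, so it assimilates in place to [m]. /wunfojokhesso/ → wumfojokhesso.
Rule 3 (final vowel raising): /o/ is a mid vowel in word-final position, so it raises to [u]. /wumfojokhesso/ → wumfojokhessu.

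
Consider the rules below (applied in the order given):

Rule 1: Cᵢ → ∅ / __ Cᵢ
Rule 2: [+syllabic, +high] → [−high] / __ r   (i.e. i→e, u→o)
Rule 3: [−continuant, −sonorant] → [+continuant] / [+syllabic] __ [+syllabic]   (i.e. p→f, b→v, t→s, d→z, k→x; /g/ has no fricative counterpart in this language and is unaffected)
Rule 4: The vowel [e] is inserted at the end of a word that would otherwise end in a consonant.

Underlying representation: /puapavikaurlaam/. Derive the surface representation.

puafavixaorlaame

Rule 1 (degemination): no segment meets the environment; /puapavikaurlaam/ is unchanged.
Rule 2 (pre-rhotic lowering): /u/ is a high vowel immediately before /r/, so it lowers to [o]. /puapavikaurlaam/ → puapavikaorlaam.
Rule 3 (intervocalic spirantization): /p/ is a stop between vowels /a/ and /a/, so it spirantizes to the fricative [f]. /k/ is a stop between vowels /i/ and /a/, so it spirantizes to the fricative [x]. /puapavikaorlaam/ → puafavixaorlaam.
Rule 4 (final e-epenthesis): the form ends in the consonant /m/, so [e] is inserted word-finally. /puafavixaorlaam/ → puafavixaorlaame.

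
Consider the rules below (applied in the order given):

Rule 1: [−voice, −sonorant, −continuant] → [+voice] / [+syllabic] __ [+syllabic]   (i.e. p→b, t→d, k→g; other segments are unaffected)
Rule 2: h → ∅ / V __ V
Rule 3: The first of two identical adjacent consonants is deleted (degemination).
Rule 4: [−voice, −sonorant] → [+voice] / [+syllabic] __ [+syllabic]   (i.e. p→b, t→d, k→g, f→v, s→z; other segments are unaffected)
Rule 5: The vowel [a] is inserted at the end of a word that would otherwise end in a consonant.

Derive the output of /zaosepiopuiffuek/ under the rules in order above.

zaozebiobuivueka

Rule 1 (intervocalic voicing): /p/ is a voiceless stop between vowels /e/ and /i/, so it voices to [b]. /p/ is a voiceless stop between vowels /o/ and /u/, so it voices to [b]. /zaosepiopuiffuek/ → zaosebiobuiffuek.
Rule 2 (intervocalic h-deletion): no segment meets the environment; /zaosebiobuiffuek/ is unchanged.
Rule 3 (degemination): /ff/ is a geminate; the first /f/ deletes. /zaosebiobuiffuek/ → zaosebiobuifuek.
Rule 4 (intervocalic voicing): /s/ is a voiceless obstruent between vowels /o/ and /e/, so it voices to [z]. /f/ is a voiceless obstruent between vowels /i/ and /u/, so it voices to [v]. /zaosebiobuifuek/ → zaozebiobuivuek.
Rule 5 (final a-epenthesis): the form ends in the consonant /k/, so [a] is inserted word-finally. /zaozebiobuivuek/ → zaozebiobuivueka.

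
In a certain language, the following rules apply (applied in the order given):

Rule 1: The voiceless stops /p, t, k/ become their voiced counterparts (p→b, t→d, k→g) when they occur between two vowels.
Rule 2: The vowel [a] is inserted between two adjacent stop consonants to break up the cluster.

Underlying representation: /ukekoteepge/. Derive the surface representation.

Rule 1 (intervocalic voicing): /k/ is a voiceless stop between vowels /u/ and /e/, so it voices to [g]. /k/ is a voiceless stop between vowels /e/ and /o/, so it voices to [g]. /t/ is a voiceless stop between vowels /o/ and /e/, so it voices to [d]. /ukekoteepge/ → ugegodeepge.
Rule 2 (stop-cluster a-epenthesis): /p/ and /g/ form a stop–stop cluster, so [a] is inserted between them. /ugegodeepge/ → ugegodeepage.

ugegodeepage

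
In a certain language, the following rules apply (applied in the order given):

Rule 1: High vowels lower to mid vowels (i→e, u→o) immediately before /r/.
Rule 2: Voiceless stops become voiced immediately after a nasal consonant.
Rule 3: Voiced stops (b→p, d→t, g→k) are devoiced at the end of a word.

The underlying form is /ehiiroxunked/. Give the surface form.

Rule 1 (pre-rhotic lowering): /i/ is a high vowel immediately before /r/, so it lowers to [e]. /ehiiroxunked/ → ehieroxunked.
Rule 2 (post-nasal voicing): /k/ is a voiceless stop immediately after the nasal /n/, so it voices to [g]. /ehieroxunked/ → ehieroxunged.
Rule 3 (final devoicing): /d/ is a voiced stop in word-final position, so it devoices to [t]. /ehieroxunged/ → ehieroxunget.

ehieroxunget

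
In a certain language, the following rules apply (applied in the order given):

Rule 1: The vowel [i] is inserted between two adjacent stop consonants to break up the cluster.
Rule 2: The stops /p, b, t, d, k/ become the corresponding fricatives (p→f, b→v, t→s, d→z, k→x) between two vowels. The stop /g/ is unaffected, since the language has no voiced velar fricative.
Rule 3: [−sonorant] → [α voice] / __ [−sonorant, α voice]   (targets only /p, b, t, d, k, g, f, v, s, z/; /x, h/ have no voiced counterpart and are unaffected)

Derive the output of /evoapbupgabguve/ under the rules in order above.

evoafivufigaviguve

Rule 1 (stop-cluster i-epenthesis): /p/ and /b/ form a stop–stop cluster, so [i] is inserted between them. /p/ and /g/ form a stop–stop cluster, so [i] is inserted between them. /b/ and /g/ form a stop–stop cluster, so [i] is inserted between them. /evoapbupgabguve/ → evoapibupigabiguve.
Rule 2 (intervocalic spirantization): /p/ is a stop between vowels /a/ and /i/, so it spirantizes to the fricative [f]. /b/ is a stop between vowels /i/ and /u/, so it spirantizes to the fricative [v]. /p/ is a stop between vowels /u/ and /i/, so it spirantizes to the fricative [f]. /b/ is a stop between vowels /a/ and /i/, so it spirantizes to the fricative [v]. /evoapibupigabiguve/ → evoafivufigaviguve.
Rule 3 (regressive voicing assimilation): no segment meets the environment; /evoafivufigaviguve/ is unchanged.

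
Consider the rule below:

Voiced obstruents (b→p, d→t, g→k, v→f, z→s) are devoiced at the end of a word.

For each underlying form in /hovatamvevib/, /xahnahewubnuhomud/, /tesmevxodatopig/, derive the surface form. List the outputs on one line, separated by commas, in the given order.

hovatamvevip, xahnahewubnuhomut, tesmevxodatopik

/hovatamvevib/: /b/ is a voiced obstruent in word-final position, so it devoices to [p]. → [hovatamvevip].
/xahnahewubnuhomud/: /d/ is a voiced obstruent in word-final position, so it devoices to [t]. → [xahnahewubnuhomut].
/tesmevxodatopig/: /g/ is a voiced obstruent in word-final position, so it devoices to [k]. → [tesmevxodatopik].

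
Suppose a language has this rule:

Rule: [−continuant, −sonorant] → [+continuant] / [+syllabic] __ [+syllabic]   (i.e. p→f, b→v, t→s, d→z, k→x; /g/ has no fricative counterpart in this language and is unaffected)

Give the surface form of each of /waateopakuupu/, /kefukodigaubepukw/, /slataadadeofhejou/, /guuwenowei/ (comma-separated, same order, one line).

/waateopakuupu/: /t/ is a stop between vowels /a/ and /e/, so it spirantizes to the fricative [s]. /p/ is a stop between vowels /o/ and /a/, so it spirantizes to the fricative [f]. /k/ is a stop between vowels /a/ and /u/, so it spirantizes to the fricative [x]. /p/ is a stop between vowels /u/ and /u/, so it spirantizes to the fricative [f]. → [waaseofaxuufu].
/kefukodigaubepukw/: /k/ is a stop between vowels /u/ and /o/, so it spirantizes to the fricative [x]. /d/ is a stop between vowels /o/ and /i/, so it spirantizes to the fricative [z]. /b/ is a stop between vowels /u/ and /e/, so it spirantizes to the fricative [v]. /p/ is a stop between vowels /e/ and /u/, so it spirantizes to the fricative [f]. → [kefuxozigauvefukw].
/slataadadeofhejou/: /t/ is a stop between vowels /a/ and /a/, so it spirantizes to the fricative [s]. /d/ is a stop between vowels /a/ and /a/, so it spirantizes to the fricative [z]. /d/ is a stop between vowels /a/ and /e/, so it spirantizes to the fricative [z]. → [slasaazazeofhejou].
/guuwenowei/: the rule's environment is not met; surfaces unchanged as [guuwenowei].

waaseofaxuufu, kefuxozigauvefukw, slasaazazeofhejou, guuwenowei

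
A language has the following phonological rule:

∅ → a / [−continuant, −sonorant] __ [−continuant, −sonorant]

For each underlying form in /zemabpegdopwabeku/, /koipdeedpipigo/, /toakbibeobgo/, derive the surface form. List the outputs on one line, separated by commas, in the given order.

/zemabpegdopwabeku/: /b/ and /p/ form a stop–stop cluster, so [a] is inserted between them. /g/ and /d/ form a stop–stop cluster, so [a] is inserted between them. → [zemabapegadopwabeku].
/koipdeedpipigo/: /p/ and /d/ form a stop–stop cluster, so [a] is inserted between them. /d/ and /p/ form a stop–stop cluster, so [a] is inserted between them. → [koipadeedapipigo].
/toakbibeobgo/: /k/ and /b/ form a stop–stop cluster, so [a] is inserted between them. /b/ and /g/ form a stop–stop cluster, so [a] is inserted between them. → [toakabibeobago].

zemabapegadopwabeku, koipadeedapipigo, toakabibeobago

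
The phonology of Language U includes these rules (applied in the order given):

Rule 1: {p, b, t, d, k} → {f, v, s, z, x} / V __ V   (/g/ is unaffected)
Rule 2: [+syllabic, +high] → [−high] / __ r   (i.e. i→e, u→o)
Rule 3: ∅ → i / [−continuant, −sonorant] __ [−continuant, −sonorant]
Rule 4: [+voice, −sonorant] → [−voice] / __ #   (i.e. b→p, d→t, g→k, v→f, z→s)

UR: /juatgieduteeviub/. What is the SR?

Rule 1 (intervocalic spirantization): /d/ is a stop between vowels /e/ and /u/, so it spirantizes to the fricative [z]. /t/ is a stop between vowels /u/ and /e/, so it spirantizes to the fricative [s]. /juatgieduteeviub/ → juatgiezuseeviub.
Rule 2 (pre-rhotic lowering): no segment meets the environment; /juatgiezuseeviub/ is unchanged.
Rule 3 (stop-cluster i-epenthesis): /t/ and /g/ form a stop–stop cluster, so [i] is inserted between them. /juatgiezuseeviub/ → juatigiezuseeviub.
Rule 4 (final devoicing): /b/ is a voiced obstruent in word-final position, so it devoices to [p]. /juatigiezuseeviub/ → juatigiezuseeviup.

juatigiezuseeviup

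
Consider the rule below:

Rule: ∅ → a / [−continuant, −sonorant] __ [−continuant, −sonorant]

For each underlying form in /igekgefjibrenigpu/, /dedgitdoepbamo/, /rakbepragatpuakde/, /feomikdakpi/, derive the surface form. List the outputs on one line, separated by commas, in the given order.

/igekgefjibrenigpu/: /k/ and /g/ form a stop–stop cluster, so [a] is inserted between them. /g/ and /p/ form a stop–stop cluster, so [a] is inserted between them. → [igekagefjibrenigapu].
/dedgitdoepbamo/: /d/ and /g/ form a stop–stop cluster, so [a] is inserted between them. /t/ and /d/ form a stop–stop cluster, so [a] is inserted between them. /p/ and /b/ form a stop–stop cluster, so [a] is inserted between them. → [dedagitadoepabamo].
/rakbepragatpuakde/: /k/ and /b/ form a stop–stop cluster, so [a] is inserted between them. /t/ and /p/ form a stop–stop cluster, so [a] is inserted between them. /k/ and /d/ form a stop–stop cluster, so [a] is inserted between them. → [rakabepragatapuakade].
/feomikdakpi/: /k/ and /d/ form a stop–stop cluster, so [a] is inserted between them. /k/ and /p/ form a stop–stop cluster, so [a] is inserted between them. → [feomikadakapi].

igekagefjibrenigapu, dedagitadoepabamo, rakabepragatapuakade, feomikadakapi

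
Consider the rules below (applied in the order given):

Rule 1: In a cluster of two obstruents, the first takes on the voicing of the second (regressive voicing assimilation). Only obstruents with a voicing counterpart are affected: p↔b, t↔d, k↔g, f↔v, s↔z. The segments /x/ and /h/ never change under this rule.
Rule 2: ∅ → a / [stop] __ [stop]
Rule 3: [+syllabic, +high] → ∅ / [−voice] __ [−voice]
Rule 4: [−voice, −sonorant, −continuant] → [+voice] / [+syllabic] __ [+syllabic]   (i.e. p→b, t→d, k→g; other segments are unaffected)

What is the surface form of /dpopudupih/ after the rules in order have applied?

tabobuduph

Rule 1 (regressive voicing assimilation): /d/ precedes the voiceless obstruent /p/, so it devoices to [t] by assimilation. /dpopudupih/ → tpopudupih.
Rule 2 (stop-cluster a-epenthesis): /t/ and /p/ form a stop–stop cluster, so [a] is inserted between them. /tpopudupih/ → tapopudupih.
Rule 3 (high vowel syncope): /i/ is a high vowel flanked by voiceless consonants /p/ and /h/, so it deletes. /tapopudupih/ → tapopuduph.
Rule 4 (intervocalic voicing): /p/ is a voiceless stop between vowels /a/ and /o/, so it voices to [b]. /p/ is a voiceless stop between vowels /o/ and /u/, so it voices to [b]. /tapopuduph/ → tabobuduph.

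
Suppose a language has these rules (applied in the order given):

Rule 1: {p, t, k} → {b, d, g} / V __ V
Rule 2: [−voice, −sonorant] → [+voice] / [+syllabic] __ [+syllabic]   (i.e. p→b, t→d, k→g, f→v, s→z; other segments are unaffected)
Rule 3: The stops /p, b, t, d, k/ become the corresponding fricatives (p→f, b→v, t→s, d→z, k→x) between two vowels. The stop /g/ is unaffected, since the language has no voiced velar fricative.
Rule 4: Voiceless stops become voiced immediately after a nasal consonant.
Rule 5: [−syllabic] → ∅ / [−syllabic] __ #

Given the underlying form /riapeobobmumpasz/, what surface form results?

riaveovobmumbas

Rule 1 (intervocalic voicing): /p/ is a voiceless stop between vowels /a/ and /e/, so it voices to [b]. /riapeobobmumpasz/ → riabeobobmumpasz.
Rule 2 (intervocalic voicing): no segment meets the environment; /riabeobobmumpasz/ is unchanged.
Rule 3 (intervocalic spirantization): /b/ is a stop between vowels /a/ and /e/, so it spirantizes to the fricative [v]. /b/ is a stop between vowels /o/ and /o/, so it spirantizes to the fricative [v]. /riabeobobmumpasz/ → riaveovobmumpasz.
Rule 4 (post-nasal voicing): /p/ is a voiceless stop immediately after the nasal /m/, so it voices to [b]. /riaveovobmumpasz/ → riaveovobmumbasz.
Rule 5 (final cluster simplification): /z/ is the second consonant of a word-final cluster /sz/, so it deletes. /riaveovobmumbasz/ → riaveovobmumbas.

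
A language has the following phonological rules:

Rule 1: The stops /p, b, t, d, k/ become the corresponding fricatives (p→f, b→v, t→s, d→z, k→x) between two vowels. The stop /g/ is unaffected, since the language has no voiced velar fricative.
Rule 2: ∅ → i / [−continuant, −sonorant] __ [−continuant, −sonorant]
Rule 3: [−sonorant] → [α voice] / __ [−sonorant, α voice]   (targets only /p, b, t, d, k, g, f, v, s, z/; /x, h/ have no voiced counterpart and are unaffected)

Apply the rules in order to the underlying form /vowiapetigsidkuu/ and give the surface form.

vowiafesiksidikuu

Rule 1 (intervocalic spirantization): /p/ is a stop between vowels /a/ and /e/, so it spirantizes to the fricative [f]. /t/ is a stop between vowels /e/ and /i/, so it spirantizes to the fricative [s]. /vowiapetigsidkuu/ → vowiafesigsidkuu.
Rule 2 (stop-cluster i-epenthesis): /d/ and /k/ form a stop–stop cluster, so [i] is inserted between them. /vowiafesigsidkuu/ → vowiafesigsidikuu.
Rule 3 (regressive voicing assimilation): /g/ precedes the voiceless obstruent /s/, so it devoices to [k] by assimilation. /vowiafesigsidikuu/ → vowiafesiksidikuu.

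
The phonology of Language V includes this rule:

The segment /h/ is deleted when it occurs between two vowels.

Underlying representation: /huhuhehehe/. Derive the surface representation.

/h/ occurs between vowels /u/ and /u/, so it deletes.
/h/ occurs between vowels /u/ and /e/, so it deletes.
/h/ occurs between vowels /e/ and /e/, so it deletes.
/h/ occurs between vowels /e/ and /e/, so it deletes.
Surface form: [huueee].

huueee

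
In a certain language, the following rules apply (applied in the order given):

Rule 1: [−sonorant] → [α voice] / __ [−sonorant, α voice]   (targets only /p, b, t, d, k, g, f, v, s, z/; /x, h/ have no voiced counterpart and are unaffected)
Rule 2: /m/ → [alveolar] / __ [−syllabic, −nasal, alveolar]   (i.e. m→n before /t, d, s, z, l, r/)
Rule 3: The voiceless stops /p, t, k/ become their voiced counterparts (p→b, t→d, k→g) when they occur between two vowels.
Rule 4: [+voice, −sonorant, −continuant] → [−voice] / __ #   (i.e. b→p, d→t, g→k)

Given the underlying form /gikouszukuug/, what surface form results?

Rule 1 (regressive voicing assimilation): /s/ precedes the voiced obstruent /z/, so it voices to [z] by assimilation. /gikouszukuug/ → gikouzzukuug.
Rule 2 (nasal place assimilation): no segment meets the environment; /gikouzzukuug/ is unchanged.
Rule 3 (intervocalic voicing): /k/ is a voiceless stop between vowels /i/ and /o/, so it voices to [g]. /k/ is a voiceless stop between vowels /u/ and /u/, so it voices to [g]. /gikouzzukuug/ → gigouzzuguug.
Rule 4 (final devoicing): /g/ is a voiced stop in word-final position, so it devoices to [k]. /gigouzzuguug/ → gigouzzuguuk.

gigouzzuguuk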